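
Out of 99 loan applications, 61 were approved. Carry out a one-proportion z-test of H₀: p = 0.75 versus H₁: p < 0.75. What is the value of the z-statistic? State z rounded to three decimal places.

Sample proportion p̂ = 61/99 = 0.61616.
Under H₀, SE = √(p₀(1−p₀)/n) = √(0.75·0.25/99) = √0.001893939 = 0.043519.
Test statistic: z = -0.13384/0.043519 = -3.075.

z = -3.075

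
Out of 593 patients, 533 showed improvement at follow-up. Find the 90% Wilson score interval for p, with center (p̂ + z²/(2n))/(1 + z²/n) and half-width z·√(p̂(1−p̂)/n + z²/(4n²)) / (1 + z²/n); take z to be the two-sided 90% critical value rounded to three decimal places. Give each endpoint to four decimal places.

(0.8766, 0.9174)

Here p̂ = 533/593 = 0.89882 and z = 1.645 (z² = 2.706025).
Denominator 1 + z²/n = 1 + 2.706025/593 = 1.004563.
Adjusted center: (0.89882 + z²/(2n))/1.004563 = 0.89701.
Radicand: p̂(1−p̂)/n + z²/(4n²) = 0.000153361 + 0.000001924 = 0.000155285.
Half-width = z·√(radicand)/denom = 1.645·0.012461/1.004563 = 0.02041.
Interval: 0.89701 ± 0.02041 → (0.8766, 0.9174).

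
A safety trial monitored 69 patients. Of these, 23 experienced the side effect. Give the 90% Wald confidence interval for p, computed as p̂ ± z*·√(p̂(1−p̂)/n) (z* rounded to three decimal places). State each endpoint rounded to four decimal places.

p̂ = 23/69 = 0.33333.
SE = √(p̂(1−p̂)/n) = √(0.222222/69) = 0.056750.
z* = 1.645 at the 90% level.
Margin of error: 1.645 × 0.056750 = 0.09335.
Interval: 0.33333 ± 0.09335 → (0.2400, 0.4267).

(0.2400, 0.4267)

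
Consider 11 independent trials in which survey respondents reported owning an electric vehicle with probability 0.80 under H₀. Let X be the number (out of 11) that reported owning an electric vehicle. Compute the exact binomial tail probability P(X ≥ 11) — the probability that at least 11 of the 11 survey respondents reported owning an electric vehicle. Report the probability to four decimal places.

P = 0.0859

X ~ Binomial(n=11, p=0.80).
P(X ≥ 11) = C(11,11)·0.80^11·0.20^0.
= 0.085899 = 0.0859.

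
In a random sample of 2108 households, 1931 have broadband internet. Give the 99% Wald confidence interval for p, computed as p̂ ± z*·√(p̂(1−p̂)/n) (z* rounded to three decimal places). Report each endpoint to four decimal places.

With x = 1931 successes in n = 2108, p̂ = 0.91603.
SE = √(p̂(1−p̂)/n) = √(0.076916/2108) = 0.006040.
z* = 2.576 at the 99% level.
Margin of error: 2.576 × 0.006040 = 0.01556.
CI: 0.91603 ± 0.01556 = (0.9005, 0.9316).

(0.9005, 0.9316)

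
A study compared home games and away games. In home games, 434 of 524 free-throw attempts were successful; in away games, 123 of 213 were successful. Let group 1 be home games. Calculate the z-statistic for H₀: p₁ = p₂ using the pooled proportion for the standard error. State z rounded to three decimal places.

z = 7.183

p̂₁ = 434/524 = 0.82824, p̂₂ = 123/213 = 0.57746.
Pooled p̂ = (434+123)/(524+213) = 557/737 = 0.75577.
SE = √[p̂(1−p̂)(1/n₁+1/n₂)] = √[0.75577·0.24423·(1/524+1/213)] ≈ 0.034912.
z = 0.25078/0.034912 = 7.183.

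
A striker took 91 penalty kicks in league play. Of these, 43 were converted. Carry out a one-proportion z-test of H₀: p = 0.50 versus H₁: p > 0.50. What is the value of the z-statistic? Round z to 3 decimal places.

The sample proportion is 43/91 = 0.47253.
SE₀ = √(0.50·0.50/91) = 0.052414.
Test statistic: z = -0.02747/0.052414 = -0.524.

z = -0.524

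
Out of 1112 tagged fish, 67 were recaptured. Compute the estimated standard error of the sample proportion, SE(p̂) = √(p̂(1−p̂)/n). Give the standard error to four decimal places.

SE = 0.0071

The sample proportion is 67/1112 = 0.06025.
p̂(1−p̂) = 0.056620.
Dividing by n and taking the root: √0.000050917 = 0.0071.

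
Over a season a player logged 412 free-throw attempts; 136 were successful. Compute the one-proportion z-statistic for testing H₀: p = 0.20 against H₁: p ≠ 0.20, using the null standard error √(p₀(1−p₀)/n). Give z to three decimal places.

With x = 136 successes in n = 412, p̂ = 0.33010.
Null standard error: √(0.20·0.80/412) = √0.000388350 = 0.019707.
z = (p̂ − p₀)/SE = (0.33010 − 0.20)/0.019707 = 6.602.

z = 6.602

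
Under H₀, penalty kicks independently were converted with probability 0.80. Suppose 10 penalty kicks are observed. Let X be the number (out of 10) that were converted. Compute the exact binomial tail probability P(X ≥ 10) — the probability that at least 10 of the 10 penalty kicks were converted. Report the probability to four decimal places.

X is binomial with n = 10 and p = 0.80.
P(X ≥ 10) = C(10,10)·0.80^10·0.20^0.
= 0.107374 = 0.1074.

P = 0.1074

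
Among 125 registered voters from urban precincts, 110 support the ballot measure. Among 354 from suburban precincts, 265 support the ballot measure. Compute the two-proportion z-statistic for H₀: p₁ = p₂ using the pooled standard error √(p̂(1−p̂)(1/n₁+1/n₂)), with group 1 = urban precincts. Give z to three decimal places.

p̂₁ = 110/125 = 0.88000, p̂₂ = 265/354 = 0.74859.
Pooled p̂ = (110+265)/(125+354) = 375/479 = 0.78288.
Pooled SE = √[0.1699783·0.01082486] ≈ 0.042895.
z = 0.13141/0.042895 = 3.064.

z = 3.064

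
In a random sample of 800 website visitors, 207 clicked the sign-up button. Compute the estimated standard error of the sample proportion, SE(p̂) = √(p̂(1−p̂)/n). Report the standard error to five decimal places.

SE = 0.01548

The sample proportion is 207/800 = 0.25875.
p̂(1−p̂) = 0.191798.
Dividing by n and taking the root: √0.000239747 = 0.01548.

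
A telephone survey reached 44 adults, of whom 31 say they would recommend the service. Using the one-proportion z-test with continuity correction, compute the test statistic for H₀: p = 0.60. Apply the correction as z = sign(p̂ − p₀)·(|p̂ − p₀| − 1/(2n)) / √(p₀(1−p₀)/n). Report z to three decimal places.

Sample proportion p̂ = 31/44 = 0.70455. p̂ − p₀ = 0.104545.
Continuity correction 1/(2n) = 1/88 = 0.011364.
Corrected numerator: |0.104545| − 0.011364 = 0.093181.
SE₀ = √(0.60·0.40/44) = 0.073855.
z = +0.093181/0.073855 = 1.262.

z = 1.262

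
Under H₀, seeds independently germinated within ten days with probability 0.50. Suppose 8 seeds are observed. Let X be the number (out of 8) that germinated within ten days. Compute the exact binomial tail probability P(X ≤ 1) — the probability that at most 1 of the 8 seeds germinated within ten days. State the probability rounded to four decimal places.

X ~ Binomial(n=8, p=0.50).
P(X ≤ 1) = C(8,0)·0.50^0·0.50^8 + C(8,1)·0.50^1·0.50^7.
= 0.003906 + 0.031250 = 0.0352.

P = 0.0352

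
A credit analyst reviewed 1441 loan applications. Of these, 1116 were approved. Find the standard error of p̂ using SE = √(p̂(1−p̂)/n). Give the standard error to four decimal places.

SE = 0.0110

With x = 1116 successes in n = 1441, p̂ = 0.77446.
p̂(1−p̂) = 0.174672.
SE = √(0.174672/1441) = 0.0110.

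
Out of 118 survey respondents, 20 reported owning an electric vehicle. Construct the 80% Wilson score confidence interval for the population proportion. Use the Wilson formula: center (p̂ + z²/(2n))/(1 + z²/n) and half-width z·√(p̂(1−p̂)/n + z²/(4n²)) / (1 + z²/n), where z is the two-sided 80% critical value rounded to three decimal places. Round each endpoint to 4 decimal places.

p̂ = 20/118 = 0.16949; z = 1.282, so z² = 1.643524.
1 + z²/n = 1.013928.
Adjusted center: (0.16949 + z²/(2n))/1.013928 = 0.17403.
Radicand: p̂(1−p̂)/n + z²/(4n²) = 0.001192917 + 0.000029509 = 0.001222426.
Half-width = 1.282·√0.001222426/1.013928 = 0.04421.
So the interval runs from 0.1298 to 0.2182.

(0.1298, 0.2182)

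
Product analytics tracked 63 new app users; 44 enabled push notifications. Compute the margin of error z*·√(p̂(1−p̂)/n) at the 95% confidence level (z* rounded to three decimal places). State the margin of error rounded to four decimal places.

ME = 0.1133

The sample proportion is 44/63 = 0.69841.
Standard error of p̂: √(0.210632/63) = √0.003343371 = 0.057822.
The 95% critical value is z* = 1.960.
So ME = 0.1133.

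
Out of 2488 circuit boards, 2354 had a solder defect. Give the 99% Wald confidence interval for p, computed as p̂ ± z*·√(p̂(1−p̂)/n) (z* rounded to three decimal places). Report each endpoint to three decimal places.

(0.934, 0.958)

Sample proportion p̂ = 2354/2488 = 0.94614.
Standard error of p̂: √(0.050958/2488) = √0.000020481 = 0.004526.
For 99% confidence, z* = 2.576.
Margin of error: 2.576 × 0.004526 = 0.01166.
So the interval runs from 0.934 to 0.958.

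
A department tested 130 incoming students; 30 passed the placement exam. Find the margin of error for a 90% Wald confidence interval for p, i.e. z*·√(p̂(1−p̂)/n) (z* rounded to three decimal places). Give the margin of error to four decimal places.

Sample proportion p̂ = 30/130 = 0.23077.
Standard error of p̂: √(0.177515/130) = √0.001365498 = 0.036953.
z* = 1.645 at the 90% level.
So ME = 0.0608.

ME = 0.0608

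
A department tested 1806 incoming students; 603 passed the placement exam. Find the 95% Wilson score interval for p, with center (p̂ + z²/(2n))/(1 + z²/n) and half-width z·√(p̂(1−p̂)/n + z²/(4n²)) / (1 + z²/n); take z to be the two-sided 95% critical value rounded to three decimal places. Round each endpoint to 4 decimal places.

p̂ = 603/1806 = 0.33389; z = 1.960, so z² = 3.841600.
Denominator 1 + z²/n = 1 + 3.841600/1806 = 1.002127.
Adjusted center: (0.33389 + z²/(2n))/1.002127 = 0.33424.
Radicand: p̂(1−p̂)/n + z²/(4n²) = 0.000123149 + 0.000000294 = 0.000123443.
Half-width = z·√(radicand)/denom = 1.960·0.011110/1.002127 = 0.02173.
CI: 0.33424 ± 0.02173 = (0.3125, 0.3560).

(0.3125, 0.3560)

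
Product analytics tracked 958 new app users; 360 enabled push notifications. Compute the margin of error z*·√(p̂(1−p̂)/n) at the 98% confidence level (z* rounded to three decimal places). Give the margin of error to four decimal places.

With x = 360 successes in n = 958, p̂ = 0.37578.
SE(p̂) = √(0.37578·0.62422/958) = 0.015648.
z* = 2.326 at the 98% level.
So ME = 0.0364.

ME = 0.0364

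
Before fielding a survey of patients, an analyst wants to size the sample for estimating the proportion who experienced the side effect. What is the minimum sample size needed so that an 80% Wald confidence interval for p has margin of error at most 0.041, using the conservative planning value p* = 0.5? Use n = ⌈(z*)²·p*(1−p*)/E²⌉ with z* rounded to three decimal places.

z* = 1.282 at the 80% level.
p*(1−p*) = 0.50·0.50 = 0.2500.
(z*)²·p*(1−p*)/E² = 1.643524·0.2500/0.001681 = 244.427.
⌈244.427⌉ = 245.

n = 245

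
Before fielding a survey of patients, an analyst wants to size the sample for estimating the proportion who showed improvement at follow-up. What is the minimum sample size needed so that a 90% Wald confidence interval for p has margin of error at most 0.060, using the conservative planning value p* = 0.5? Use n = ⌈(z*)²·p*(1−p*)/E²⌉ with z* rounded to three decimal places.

For 90% confidence, z* = 1.645.
p*(1−p*) = 0.2500.
(z*)²·p*(1−p*)/E² = 2.706025·0.2500/0.003600 = 187.918.
Rounding up, n = 188.

n = 188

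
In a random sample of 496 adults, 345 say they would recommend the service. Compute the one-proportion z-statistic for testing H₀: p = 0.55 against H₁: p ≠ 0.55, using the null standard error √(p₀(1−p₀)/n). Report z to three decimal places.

p̂ = 345/496 = 0.69556.
SE₀ = √(0.55·0.45/496) = 0.022338.
Test statistic: z = 0.14556/0.022338 = 6.516.

z = 6.516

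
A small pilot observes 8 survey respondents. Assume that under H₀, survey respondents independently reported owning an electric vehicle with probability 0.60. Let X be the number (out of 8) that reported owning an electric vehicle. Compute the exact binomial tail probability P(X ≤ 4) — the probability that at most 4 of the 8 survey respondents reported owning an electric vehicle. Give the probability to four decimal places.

P = 0.4059

X ~ Binomial(n=8, p=0.60).
P(X ≤ 4) = Σ_{j=0}^{4} C(8,j)·0.60^j·0.40^{8−j}.
= 0.000655 + 0.007864 + 0.041288 + 0.123863 + 0.232243 = 0.4059.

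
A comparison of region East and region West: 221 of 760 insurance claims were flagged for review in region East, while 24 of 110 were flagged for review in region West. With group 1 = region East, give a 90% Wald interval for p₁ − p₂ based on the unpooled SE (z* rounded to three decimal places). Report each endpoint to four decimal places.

p̂₁ = 0.29079, p̂₂ = 0.21818, so the observed difference is 0.07261.
Unpooled SE = √(p̂₁(1−p̂₁)/n₁ + p̂₂(1−p̂₂)/n₂) = √(0.000271357 + 0.001550714) = 0.042686.
For 90% confidence, z* = 1.645. Margin of error = 0.07022.
CI: 0.07261 ± 0.07022 = (0.0024, 0.1428).

(0.0024, 0.1428)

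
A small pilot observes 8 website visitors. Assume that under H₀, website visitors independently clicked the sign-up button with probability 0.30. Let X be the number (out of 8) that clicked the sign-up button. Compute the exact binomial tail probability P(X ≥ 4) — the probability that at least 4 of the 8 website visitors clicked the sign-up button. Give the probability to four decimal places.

P = 0.1941

X is binomial with n = 8 and p = 0.30.
P(X ≥ 4) = Σ_{j=4}^{8} C(8,j)·0.30^j·0.70^{8−j}.
= 0.136137 + 0.046675 + 0.010002 + 0.001225 + 0.000066 = 0.1941.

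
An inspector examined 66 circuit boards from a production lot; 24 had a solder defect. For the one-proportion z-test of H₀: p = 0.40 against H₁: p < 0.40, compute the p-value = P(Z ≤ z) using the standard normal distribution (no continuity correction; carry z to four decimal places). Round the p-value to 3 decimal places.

p-value = 0.273

The sample proportion is 24/66 = 0.36364.
SE₀ = √(0.40·0.60/66) = 0.060302.
z = (p̂ − p₀)/SE = (24/66 − 0.40)/0.060302 ≈ -0.6030.
p-value = P(Z ≤ z) with z = -0.6030 → 0.273.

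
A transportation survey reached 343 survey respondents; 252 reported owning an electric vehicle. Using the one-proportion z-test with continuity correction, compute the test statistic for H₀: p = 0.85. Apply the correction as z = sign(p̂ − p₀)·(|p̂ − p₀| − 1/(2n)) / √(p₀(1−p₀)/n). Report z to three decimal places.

z = -5.905

Sample proportion p̂ = 252/343 = 0.73469. p̂ − p₀ = -0.115306.
Continuity correction 1/(2n) = 1/686 = 0.001458.
Corrected numerator: |-0.115306| − 0.001458 = 0.113848.
Null standard error: √(0.85·0.15/343) = √0.000371720 = 0.019280.
z = (−)0.113848/0.019280 = -5.905.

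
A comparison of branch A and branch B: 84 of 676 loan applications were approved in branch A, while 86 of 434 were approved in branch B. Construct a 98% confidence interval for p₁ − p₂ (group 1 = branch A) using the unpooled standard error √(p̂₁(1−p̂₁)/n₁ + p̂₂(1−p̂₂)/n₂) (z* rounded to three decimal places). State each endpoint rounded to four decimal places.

(-0.1273, -0.0205)

p̂₁ = 84/676 = 0.12426, p̂₂ = 86/434 = 0.19816; p̂₁ − p̂₂ = -0.07390.
SE = √(0.000160976 + 0.000366107) = √0.000527083 = 0.022958.
z* = 2.326 at the 98% level. Margin of error = 0.05340.
CI: -0.07390 ± 0.05340 = (-0.1273, -0.0205).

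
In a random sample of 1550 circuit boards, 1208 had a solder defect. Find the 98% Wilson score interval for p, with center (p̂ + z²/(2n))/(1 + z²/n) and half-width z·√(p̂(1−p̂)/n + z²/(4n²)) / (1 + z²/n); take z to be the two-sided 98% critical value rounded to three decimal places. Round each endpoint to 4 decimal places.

(0.7539, 0.8029)

Here p̂ = 1208/1550 = 0.77935 and z = 2.326 (z² = 5.410276).
Denominator 1 + z²/n = 1 + 5.410276/1550 = 1.003491.
Adjusted center: (0.77935 + z²/(2n))/1.003491 = 0.77838.
Radicand: p̂(1−p̂)/n + z²/(4n²) = 0.000110942 + 0.000000563 = 0.000111505.
Half-width = z·√(radicand)/denom = 2.326·0.010560/1.003491 = 0.02448.
CI: 0.77838 ± 0.02448 = (0.7539, 0.8029).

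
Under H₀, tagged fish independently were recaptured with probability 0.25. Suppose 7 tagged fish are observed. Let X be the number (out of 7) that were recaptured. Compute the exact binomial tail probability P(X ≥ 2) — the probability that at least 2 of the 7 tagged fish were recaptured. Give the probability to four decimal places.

P = 0.5551

X ~ Binomial(n=7, p=0.25).
P(X ≥ 2) = Σ_{j=2}^{7} C(7,j)·0.25^j·0.75^{7−j}.
= 0.311462 + 0.173035 + 0.057678 + 0.011536 + 0.001282 + 0.000061 = 0.5551.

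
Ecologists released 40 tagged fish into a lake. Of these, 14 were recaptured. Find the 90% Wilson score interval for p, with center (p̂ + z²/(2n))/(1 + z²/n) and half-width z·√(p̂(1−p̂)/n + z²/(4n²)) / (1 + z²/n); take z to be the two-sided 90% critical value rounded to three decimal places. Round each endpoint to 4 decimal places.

p̂ = 14/40 = 0.35000; z = 1.645, so z² = 2.706025.
1 + z²/n = 1.067651.
Adjusted center: (0.35000 + z²/(2n))/1.067651 = 0.35950.
Radicand: p̂(1−p̂)/n + z²/(4n²) = 0.005687500 + 0.000422816 = 0.006110316.
Half-width = z·√(radicand)/denom = 1.645·0.078169/1.067651 = 0.12044.
So the interval runs from 0.2391 to 0.4799.

(0.2391, 0.4799)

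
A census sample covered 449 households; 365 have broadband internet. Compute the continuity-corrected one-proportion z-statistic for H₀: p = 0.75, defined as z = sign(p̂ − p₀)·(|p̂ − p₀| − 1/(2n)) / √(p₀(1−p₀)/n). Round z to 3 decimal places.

z = 3.024

The sample proportion is 365/449 = 0.81292. p̂ − p₀ = 0.062918.
Continuity correction 1/(2n) = 1/898 = 0.001114.
Corrected numerator: |0.062918| − 0.001114 = 0.061804.
Null standard error: √(0.75·0.25/449) = √0.000417595 = 0.020435.
z = +0.061804/0.020435 = 3.024.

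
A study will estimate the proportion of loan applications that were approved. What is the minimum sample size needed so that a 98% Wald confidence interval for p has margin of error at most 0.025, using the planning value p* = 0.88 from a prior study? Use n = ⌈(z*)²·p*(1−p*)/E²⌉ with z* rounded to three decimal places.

n = 915

z* = 2.326 at the 98% level.
p*(1−p*) = 0.1056.
(z*)²·p*(1−p*)/E² = 5.410276·0.1056/0.000625 = 914.120.
⌈914.120⌉ = 915.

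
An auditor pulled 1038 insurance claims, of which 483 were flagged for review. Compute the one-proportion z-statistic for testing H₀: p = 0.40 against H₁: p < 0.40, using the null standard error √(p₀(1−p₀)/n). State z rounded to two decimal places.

The sample proportion is 483/1038 = 0.46532.
SE₀ = √(0.40·0.60/1038) = 0.015206.
Test statistic: z = 0.06532/0.015206 = 4.30.

z = 4.30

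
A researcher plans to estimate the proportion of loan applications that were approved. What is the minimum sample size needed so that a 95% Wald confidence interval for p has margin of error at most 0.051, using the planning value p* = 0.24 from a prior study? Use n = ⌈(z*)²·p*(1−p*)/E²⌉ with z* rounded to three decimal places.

n = 270

For 95% confidence, z* = 1.960.
p*(1−p*) = 0.1824.
(z*)²·p*(1−p*)/E² = 3.841600·0.1824/0.002601 = 269.399.
Rounding up, n = 270.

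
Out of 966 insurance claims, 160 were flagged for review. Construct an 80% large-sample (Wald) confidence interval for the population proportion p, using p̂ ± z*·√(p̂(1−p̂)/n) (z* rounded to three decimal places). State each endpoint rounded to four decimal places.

With x = 160 successes in n = 966, p̂ = 0.16563.
SE(p̂) = √(0.16563·0.83437/966) = 0.011961.
The 80% critical value is z* = 1.282.
Margin of error: 1.282 × 0.011961 = 0.01533.
CI: 0.16563 ± 0.01533 = (0.1503, 0.1810).

(0.1503, 0.1810)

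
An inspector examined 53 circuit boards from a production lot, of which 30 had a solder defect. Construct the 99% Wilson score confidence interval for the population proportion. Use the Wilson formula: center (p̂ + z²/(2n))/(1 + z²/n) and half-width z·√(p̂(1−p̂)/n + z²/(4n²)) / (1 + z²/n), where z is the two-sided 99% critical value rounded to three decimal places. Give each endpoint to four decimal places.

(0.3932, 0.7242)

Here p̂ = 30/53 = 0.56604 and z = 2.576 (z² = 6.635776).
1 + z²/n = 1.125203.
Center = (0.56604 + 0.062602)/1.125203 = 0.55869.
Radicand: p̂(1−p̂)/n + z²/(4n²) = 0.004634698 + 0.000590582 = 0.005225280.
Half-width = z·√(radicand)/denom = 2.576·0.072286/1.125203 = 0.16549.
Interval: 0.55869 ± 0.16549 → (0.3932, 0.7242).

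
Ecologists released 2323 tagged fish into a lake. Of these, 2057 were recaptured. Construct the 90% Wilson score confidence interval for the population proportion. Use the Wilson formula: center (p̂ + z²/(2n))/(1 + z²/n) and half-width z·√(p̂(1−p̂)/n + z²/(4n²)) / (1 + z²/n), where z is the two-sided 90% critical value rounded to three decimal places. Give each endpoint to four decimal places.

(0.8742, 0.8959)

Here p̂ = 2057/2323 = 0.88549 and z = 1.645 (z² = 2.706025).
Denominator 1 + z²/n = 1 + 2.706025/2323 = 1.001165.
Adjusted center: (0.88549 + z²/(2n))/1.001165 = 0.88504.
Radicand: p̂(1−p̂)/n + z²/(4n²) = 0.000043648 + 0.000000125 = 0.000043773.
Half-width = z·√(radicand)/denom = 1.645·0.006616/1.001165 = 0.01087.
CI: 0.88504 ± 0.01087 = (0.8742, 0.8959).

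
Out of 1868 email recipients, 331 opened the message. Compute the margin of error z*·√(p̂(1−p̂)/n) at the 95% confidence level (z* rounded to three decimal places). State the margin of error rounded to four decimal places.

ME = 0.0173

p̂ = 331/1868 = 0.17719.
SE = √(p̂(1−p̂)/n) = √(0.145797/1868) = 0.008835.
z* = 1.960 at the 95% level.
Margin of error = z*·SE = 1.960 × 0.008835 = 0.0173.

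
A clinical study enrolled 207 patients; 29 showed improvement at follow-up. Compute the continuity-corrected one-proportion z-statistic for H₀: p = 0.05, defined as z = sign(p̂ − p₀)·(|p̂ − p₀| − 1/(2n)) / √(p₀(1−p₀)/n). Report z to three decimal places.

p̂ = 29/207 = 0.14010. p̂ − p₀ = 0.090097.
1/(2n) = 0.002415.
Corrected numerator: |0.090097| − 0.002415 = 0.087682.
Null standard error: √(0.05·0.95/207) = √0.000229469 = 0.015148.
z = +0.087682/0.015148 = 5.788.

z = 5.788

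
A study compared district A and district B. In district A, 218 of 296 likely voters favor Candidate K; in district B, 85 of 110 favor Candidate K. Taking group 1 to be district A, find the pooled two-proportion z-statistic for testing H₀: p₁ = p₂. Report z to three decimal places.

p̂₁ = 218/296 = 0.73649, p̂₂ = 85/110 = 0.77273.
Pooled p̂ = (218+85)/(296+110) = 303/406 = 0.74631.
SE = √[p̂(1−p̂)(1/n₁+1/n₂)] = √[0.74631·0.25369·(1/296+1/110)] ≈ 0.048589.
z = (p̂₁ − p̂₂)/SE = (0.73649 − 0.77273)/0.048589 = -0.03624/0.048589 = -0.746.

z = -0.746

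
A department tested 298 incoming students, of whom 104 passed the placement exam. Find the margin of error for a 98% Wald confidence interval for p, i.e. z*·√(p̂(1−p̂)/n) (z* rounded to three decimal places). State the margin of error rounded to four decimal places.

p̂ = 104/298 = 0.34899.
Standard error of p̂: √(0.227197/298) = √0.000762406 = 0.027612.
The 98% critical value is z* = 2.326.
Margin of error = z*·SE = 2.326 × 0.027612 = 0.0642.

ME = 0.0642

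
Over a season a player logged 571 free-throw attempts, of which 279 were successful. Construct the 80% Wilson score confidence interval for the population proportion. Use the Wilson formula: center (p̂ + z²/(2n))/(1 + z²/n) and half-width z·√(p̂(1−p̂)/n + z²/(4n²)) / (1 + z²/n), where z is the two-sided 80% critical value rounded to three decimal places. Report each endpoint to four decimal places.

Here p̂ = 279/571 = 0.48862 and z = 1.282 (z² = 1.643524).
Denominator 1 + z²/n = 1 + 1.643524/571 = 1.002878.
Adjusted center: (0.48862 + z²/(2n))/1.002878 = 0.48865.
Radicand: p̂(1−p̂)/n + z²/(4n²) = 0.000437601 + 0.000001260 = 0.000438861.
Half-width = 1.282·√0.000438861/1.002878 = 0.02678.
Interval: 0.48865 ± 0.02678 → (0.4619, 0.5154).

(0.4619, 0.5154)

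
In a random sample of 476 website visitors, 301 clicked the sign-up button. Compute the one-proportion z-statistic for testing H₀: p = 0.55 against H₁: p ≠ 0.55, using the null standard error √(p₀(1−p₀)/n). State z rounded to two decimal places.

p̂ = 301/476 = 0.63235.
Null standard error: √(0.55·0.45/476) = √0.000519958 = 0.022803.
Test statistic: z = 0.08235/0.022803 = 3.61.

z = 3.61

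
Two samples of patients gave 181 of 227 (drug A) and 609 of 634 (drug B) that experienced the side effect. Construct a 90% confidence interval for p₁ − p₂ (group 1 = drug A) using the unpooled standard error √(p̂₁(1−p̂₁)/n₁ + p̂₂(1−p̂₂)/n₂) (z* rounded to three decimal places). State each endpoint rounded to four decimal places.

p̂₁ = 181/227 = 0.79736, p̂₂ = 609/634 = 0.96057; p̂₁ − p̂₂ = -0.16321.
SE = √(0.000711801 + 0.000059743) = √0.000771544 = 0.027777.
For 90% confidence, z* = 1.645. Margin = 1.645·0.027777 = 0.04569.
CI: -0.16321 ± 0.04569 = (-0.2089, -0.1175).

(-0.2089, -0.1175)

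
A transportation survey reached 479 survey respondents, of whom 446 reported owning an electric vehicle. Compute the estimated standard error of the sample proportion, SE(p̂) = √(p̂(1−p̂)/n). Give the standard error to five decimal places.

The sample proportion is 446/479 = 0.93111.
p̂(1−p̂) = 0.064144.
SE = √(0.064144/479) = 0.01157.

SE = 0.01157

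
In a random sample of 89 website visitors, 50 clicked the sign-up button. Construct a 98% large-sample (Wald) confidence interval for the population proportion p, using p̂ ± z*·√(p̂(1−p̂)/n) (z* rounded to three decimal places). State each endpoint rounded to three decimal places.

p̂ = 50/89 = 0.56180.
Standard error of p̂: √(0.246181/89) = √0.002766079 = 0.052594.
For 98% confidence, z* = 2.326.
Margin = 2.326·0.052594 = 0.12233.
Interval: 0.56180 ± 0.12233 → (0.439, 0.684).

(0.439, 0.684)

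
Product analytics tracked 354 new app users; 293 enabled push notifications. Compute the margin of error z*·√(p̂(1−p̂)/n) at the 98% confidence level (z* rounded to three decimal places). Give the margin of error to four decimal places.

ME = 0.0467

The sample proportion is 293/354 = 0.82768.
SE = √(p̂(1−p̂)/n) = √(0.142623/354) = 0.020072.
The 98% critical value is z* = 2.326.
Margin of error = z*·SE = 2.326 × 0.020072 = 0.0467.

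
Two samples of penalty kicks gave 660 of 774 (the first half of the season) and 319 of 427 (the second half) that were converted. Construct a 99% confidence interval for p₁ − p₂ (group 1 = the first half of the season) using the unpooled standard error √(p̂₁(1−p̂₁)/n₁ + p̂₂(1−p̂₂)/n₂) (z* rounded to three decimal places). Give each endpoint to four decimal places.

(0.0423, 0.1690)

p̂₁ = 660/774 = 0.85271, p̂₂ = 319/427 = 0.74707; p̂₁ − p̂₂ = 0.10564.
Unpooled SE = √(p̂₁(1−p̂₁)/n₁ + p̂₂(1−p̂₂)/n₂) = √(0.000162265 + 0.000442518) = 0.024592.
z* = 2.576 at the 99% level. Margin = 2.576·0.024592 = 0.06335.
So the interval runs from 0.0423 to 0.1690.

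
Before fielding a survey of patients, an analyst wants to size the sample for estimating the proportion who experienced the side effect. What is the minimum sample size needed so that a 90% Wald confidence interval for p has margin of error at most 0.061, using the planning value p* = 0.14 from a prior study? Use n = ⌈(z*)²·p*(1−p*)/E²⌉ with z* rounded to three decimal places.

z* = 1.645 at the 90% level.
p*(1−p*) = 0.1204.
(z*)²·p*(1−p*)/E² = 2.706025·0.1204/0.003721 = 87.559.
⌈87.559⌉ = 88.

n = 88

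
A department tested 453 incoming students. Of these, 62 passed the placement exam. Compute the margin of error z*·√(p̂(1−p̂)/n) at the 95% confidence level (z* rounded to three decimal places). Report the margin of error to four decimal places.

ME = 0.0317

Sample proportion p̂ = 62/453 = 0.13687.
SE = √(p̂(1−p̂)/n) = √(0.118133/453) = 0.016149.
z* = 1.960 at the 95% level.
ME = 1.960·0.016149 = 0.0317.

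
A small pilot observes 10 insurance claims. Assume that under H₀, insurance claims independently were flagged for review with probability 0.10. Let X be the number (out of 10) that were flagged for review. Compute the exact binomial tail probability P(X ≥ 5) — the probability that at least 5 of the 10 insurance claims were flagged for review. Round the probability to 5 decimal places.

X is binomial with n = 10 and p = 0.10.
P(X ≥ 5) = Σ_{j=5}^{10} C(10,j)·0.10^j·0.90^{10−j}.
= 0.001488 + 0.000138 + 0.000009 + 0.000000 + 0.000000 + 0.000000 = 0.00163.

P = 0.00163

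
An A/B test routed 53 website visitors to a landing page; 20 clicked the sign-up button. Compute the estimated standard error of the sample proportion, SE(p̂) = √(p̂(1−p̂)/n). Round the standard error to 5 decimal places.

The sample proportion is 20/53 = 0.37736.
p̂(1−p̂) = 0.234959.
SE = √(0.234959/53) = 0.06658.

SE = 0.06658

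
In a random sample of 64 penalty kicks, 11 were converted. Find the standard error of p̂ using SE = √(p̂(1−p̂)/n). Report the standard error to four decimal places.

SE = 0.0472

The sample proportion is 11/64 = 0.17188.
p̂(1−p̂) = 0.17188·0.82812 = 0.142337.
Dividing by n and taking the root: √0.002224016 = 0.0472.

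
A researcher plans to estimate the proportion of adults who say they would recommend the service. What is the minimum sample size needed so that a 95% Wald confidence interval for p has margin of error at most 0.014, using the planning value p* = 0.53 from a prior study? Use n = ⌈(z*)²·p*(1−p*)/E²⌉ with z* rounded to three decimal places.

n = 4883

For 95% confidence, z* = 1.960.
p*(1−p*) = 0.2491.
Required n before rounding: 3.841600 × 0.2491 / 0.014² = 4882.360.
⌈4882.360⌉ = 4883.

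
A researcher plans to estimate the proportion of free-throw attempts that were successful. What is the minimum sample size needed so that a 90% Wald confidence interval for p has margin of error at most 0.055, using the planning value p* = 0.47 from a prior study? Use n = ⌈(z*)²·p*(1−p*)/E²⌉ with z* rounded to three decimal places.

For 90% confidence, z* = 1.645.
p*(1−p*) = 0.2491.
(z*)²·p*(1−p*)/E² = 2.706025·0.2491/0.003025 = 222.833.
Rounding up, n = 223.

n = 223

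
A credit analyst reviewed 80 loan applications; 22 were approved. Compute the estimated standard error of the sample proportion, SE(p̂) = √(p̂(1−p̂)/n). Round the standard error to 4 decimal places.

SE = 0.0499

With x = 22 successes in n = 80, p̂ = 0.27500.
p̂(1−p̂) = 0.27500·0.72500 = 0.199375.
SE = √(0.199375/80) = √0.002492188 = 0.0499.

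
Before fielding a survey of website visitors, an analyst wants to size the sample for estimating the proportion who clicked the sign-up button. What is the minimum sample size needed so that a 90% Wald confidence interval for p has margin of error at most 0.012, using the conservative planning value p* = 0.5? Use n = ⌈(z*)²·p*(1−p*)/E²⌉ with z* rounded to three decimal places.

z* = 1.645 at the 90% level.
p*(1−p*) = 0.50·0.50 = 0.2500.
(z*)²·p*(1−p*)/E² = 2.706025·0.2500/0.000144 = 4697.960.
⌈4697.960⌉ = 4698.

n = 4698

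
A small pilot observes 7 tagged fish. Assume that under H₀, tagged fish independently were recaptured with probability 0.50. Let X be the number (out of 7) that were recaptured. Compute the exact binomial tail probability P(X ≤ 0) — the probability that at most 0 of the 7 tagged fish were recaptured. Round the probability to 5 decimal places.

X is binomial with n = 7 and p = 0.50.
P(X ≤ 0) = C(7,0)·0.50^0·0.50^7.
= 0.007812 = 0.00781.

P = 0.00781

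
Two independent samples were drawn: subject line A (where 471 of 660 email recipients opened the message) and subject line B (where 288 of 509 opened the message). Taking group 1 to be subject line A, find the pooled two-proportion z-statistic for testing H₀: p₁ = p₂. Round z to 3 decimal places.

Sample proportions: p̂₁ = 471/660 = 0.71364 and p̂₂ = 288/509 = 0.56582.
Pooled p̂ = (471+288)/(660+509) = 759/1169 = 0.64927.
Pooled SE = √[0.2277176·0.00347979] ≈ 0.028150.
z = (p̂₁ − p̂₂)/SE = (0.71364 − 0.56582)/0.028150 = 0.14782/0.028150 = 5.251.

z = 5.251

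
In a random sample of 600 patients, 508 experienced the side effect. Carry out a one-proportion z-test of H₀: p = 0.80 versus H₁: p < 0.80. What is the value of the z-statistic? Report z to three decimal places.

z = 2.858

With x = 508 successes in n = 600, p̂ = 0.84667.
Null standard error: √(0.80·0.20/600) = √0.000266667 = 0.016330.
z = (0.84667 − 0.80)/0.016330 = 0.04667/0.016330 = 2.858.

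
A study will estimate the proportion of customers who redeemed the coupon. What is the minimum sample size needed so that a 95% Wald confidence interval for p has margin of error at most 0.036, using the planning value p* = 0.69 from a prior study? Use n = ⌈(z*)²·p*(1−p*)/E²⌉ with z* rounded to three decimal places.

The 95% critical value is z* = 1.960.
p*(1−p*) = 0.69·0.31 = 0.2139.
(z*)²·p*(1−p*)/E² = 3.841600·0.2139/0.001296 = 634.042.
Rounding up, n = 635.

n = 635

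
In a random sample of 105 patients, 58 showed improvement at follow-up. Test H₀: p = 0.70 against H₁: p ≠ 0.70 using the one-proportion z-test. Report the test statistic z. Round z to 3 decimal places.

p̂ = 58/105 = 0.55238.
SE₀ = √(0.70·0.30/105) = 0.044721.
z = (0.55238 − 0.70)/0.044721 = -0.14762/0.044721 = -3.301.

z = -3.301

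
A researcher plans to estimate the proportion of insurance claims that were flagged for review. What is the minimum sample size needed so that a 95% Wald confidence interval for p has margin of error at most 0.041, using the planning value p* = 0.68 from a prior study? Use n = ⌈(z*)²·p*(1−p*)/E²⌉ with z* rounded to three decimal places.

z* = 1.960 at the 95% level.
p*(1−p*) = 0.68·0.32 = 0.2176.
(z*)²·p*(1−p*)/E² = 3.841600·0.2176/0.001681 = 497.283.
Rounding up, n = 498.

n = 498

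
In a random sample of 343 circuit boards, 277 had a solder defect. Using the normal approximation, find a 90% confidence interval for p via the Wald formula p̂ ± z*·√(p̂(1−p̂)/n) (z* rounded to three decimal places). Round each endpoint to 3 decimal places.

With x = 277 successes in n = 343, p̂ = 0.80758.
SE(p̂) = √(0.80758·0.19242/343) = 0.021285.
z* = 1.645 at the 90% level.
Margin of error: 1.645 × 0.021285 = 0.03501.
Interval: 0.80758 ± 0.03501 → (0.773, 0.843).

(0.773, 0.843)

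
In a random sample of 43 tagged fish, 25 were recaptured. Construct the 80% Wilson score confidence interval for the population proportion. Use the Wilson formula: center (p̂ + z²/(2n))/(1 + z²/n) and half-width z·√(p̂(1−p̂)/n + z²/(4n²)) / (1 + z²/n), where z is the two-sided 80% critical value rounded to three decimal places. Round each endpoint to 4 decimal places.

p̂ = 25/43 = 0.58140; z = 1.282, so z² = 1.643524.
Denominator 1 + z²/n = 1 + 1.643524/43 = 1.038221.
Adjusted center: (0.58140 + z²/(2n))/1.038221 = 0.57840.
Radicand: p̂(1−p̂)/n + z²/(4n²) = 0.005659879 + 0.000222218 = 0.005882097.
Half-width = z·√(radicand)/denom = 1.282·0.076695/1.038221 = 0.09470.
So the interval runs from 0.4837 to 0.6731.

(0.4837, 0.6731)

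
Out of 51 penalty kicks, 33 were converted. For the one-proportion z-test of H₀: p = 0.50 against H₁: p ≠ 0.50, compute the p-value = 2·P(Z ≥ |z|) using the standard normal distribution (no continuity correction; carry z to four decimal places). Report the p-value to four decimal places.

p-value = 0.0357

p̂ = 33/51 = 0.64706.
Under H₀, SE = √(p₀(1−p₀)/n) = √(0.50·0.50/51) = √0.004901961 = 0.070014.
Test statistic (full precision, shown to 4 dp): z = (33/51 − 0.50)/SE₀ ≈ 2.1004.
p-value = 2·P(Z ≥ |z|) with z = 2.1004 → 0.0357.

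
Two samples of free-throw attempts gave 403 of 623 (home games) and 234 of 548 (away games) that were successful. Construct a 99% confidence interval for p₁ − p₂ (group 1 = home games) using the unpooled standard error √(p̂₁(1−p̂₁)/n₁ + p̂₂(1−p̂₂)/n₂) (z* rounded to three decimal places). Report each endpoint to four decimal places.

(0.1464, 0.2933)

p̂₁ = 0.64687, p̂₂ = 0.42701, so the observed difference is 0.21986.
SE = √(0.000366660 + 0.000446482) = √0.000813142 = 0.028516.
The 99% critical value is z* = 2.576. Margin = 2.576·0.028516 = 0.07346.
CI: 0.21986 ± 0.07346 = (0.1464, 0.2933).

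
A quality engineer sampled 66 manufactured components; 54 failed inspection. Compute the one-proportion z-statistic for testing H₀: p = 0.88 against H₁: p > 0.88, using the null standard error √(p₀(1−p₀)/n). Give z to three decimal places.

z = -1.545

p̂ = 54/66 = 0.81818.
SE₀ = √(0.88·0.12/66) = 0.040000.
z = (p̂ − p₀)/SE = (0.81818 − 0.88)/0.040000 = -1.545.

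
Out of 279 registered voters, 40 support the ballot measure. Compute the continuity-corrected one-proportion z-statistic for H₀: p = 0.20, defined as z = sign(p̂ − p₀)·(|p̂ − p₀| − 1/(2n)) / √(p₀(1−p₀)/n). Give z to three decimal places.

z = -2.290

p̂ = 40/279 = 0.14337. p̂ − p₀ = -0.056631.
Continuity correction 1/(2n) = 1/558 = 0.001792.
Corrected numerator: |-0.056631| − 0.001792 = 0.054839.
Under H₀, SE = √(p₀(1−p₀)/n) = √(0.20·0.80/279) = √0.000573477 = 0.023947.
z = −0.054839/0.023947 = -2.290.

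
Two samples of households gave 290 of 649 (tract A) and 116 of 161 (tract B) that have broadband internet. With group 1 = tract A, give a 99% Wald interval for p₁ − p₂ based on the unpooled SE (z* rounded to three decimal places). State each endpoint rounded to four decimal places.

p̂₁ = 290/649 = 0.44684, p̂₂ = 116/161 = 0.72050; p̂₁ − p̂₂ = -0.27366.
Unpooled SE = √(p̂₁(1−p̂₁)/n₁ + p̂₂(1−p̂₂)/n₂) = √(0.000380854 + 0.001250814) = 0.040394.
The 99% critical value is z* = 2.576. Margin of error = 0.10405.
CI: -0.27366 ± 0.10405 = (-0.3777, -0.1696).

(-0.3777, -0.1696)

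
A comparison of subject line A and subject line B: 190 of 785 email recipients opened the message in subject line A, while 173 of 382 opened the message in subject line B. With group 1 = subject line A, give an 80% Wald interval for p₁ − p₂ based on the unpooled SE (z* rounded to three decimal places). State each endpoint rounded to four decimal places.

p̂₁ = 0.24204, p̂₂ = 0.45288, so the observed difference is -0.21084.
SE = √(0.000233702 + 0.000648638) = √0.000882340 = 0.029704.
z* = 1.282 at the 80% level. Margin of error = 0.03808.
Interval: -0.21084 ± 0.03808 → (-0.2489, -0.1728).

(-0.2489, -0.1728)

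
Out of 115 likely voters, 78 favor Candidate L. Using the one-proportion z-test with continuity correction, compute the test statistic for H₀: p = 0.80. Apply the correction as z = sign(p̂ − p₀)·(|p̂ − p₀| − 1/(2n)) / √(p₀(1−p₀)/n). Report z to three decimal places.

Sample proportion p̂ = 78/115 = 0.67826. p̂ − p₀ = -0.121739.
Continuity correction 1/(2n) = 1/230 = 0.004348.
Corrected numerator: |-0.121739| − 0.004348 = 0.117391.
SE₀ = √(0.80·0.20/115) = 0.037300.
z = (−)0.117391/0.037300 = -3.147.

z = -3.147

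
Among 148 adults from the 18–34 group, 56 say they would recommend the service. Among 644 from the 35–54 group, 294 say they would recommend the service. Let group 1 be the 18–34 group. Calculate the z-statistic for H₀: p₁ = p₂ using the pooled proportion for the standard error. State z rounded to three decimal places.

z = -1.726

p̂₁ = 56/148 = 0.37838, p̂₂ = 294/644 = 0.45652.
Pooling: p̂ = 350/792 = 0.44192.
SE = √[p̂(1−p̂)(1/n₁+1/n₂)] = √[0.44192·0.55808·(1/148+1/644)] ≈ 0.045270.
z = -0.07814/0.045270 = -1.726.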